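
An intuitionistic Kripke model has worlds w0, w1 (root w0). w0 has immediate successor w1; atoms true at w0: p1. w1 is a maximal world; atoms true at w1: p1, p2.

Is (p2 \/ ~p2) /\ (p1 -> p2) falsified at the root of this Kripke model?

w0 ||-/- (p2 \/ ~p2) /\ (p1 -> p2) since w0 fails p2 \/ ~p2.
So the root w0 does not force (p2 \/ ~p2) /\ (p1 -> p2); the model is a countermodel.

Yes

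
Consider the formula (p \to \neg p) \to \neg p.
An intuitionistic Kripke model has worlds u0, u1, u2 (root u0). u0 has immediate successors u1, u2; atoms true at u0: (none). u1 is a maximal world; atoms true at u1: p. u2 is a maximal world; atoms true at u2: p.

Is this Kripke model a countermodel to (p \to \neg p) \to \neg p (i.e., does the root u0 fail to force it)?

u0 \Vdash (p \to \neg p) \to \neg p vacuously: no world accessible from u0 forces the antecedent p \to \neg p.
So the root u0 forces (p \to \neg p) \to \neg p; the model is not a countermodel.

No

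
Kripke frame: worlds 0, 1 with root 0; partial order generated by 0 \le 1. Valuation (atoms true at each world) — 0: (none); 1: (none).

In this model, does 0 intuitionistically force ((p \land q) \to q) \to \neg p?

Yes

0 \Vdash ((p \land q) \to q) \to \neg p: every world accessible from 0 that forces (p \land q) \to q (namely 0, 1) also forces \neg p.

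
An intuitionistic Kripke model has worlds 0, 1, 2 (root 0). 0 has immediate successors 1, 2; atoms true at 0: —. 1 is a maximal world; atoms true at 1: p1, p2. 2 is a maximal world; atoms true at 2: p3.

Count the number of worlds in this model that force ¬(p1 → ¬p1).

0: does not force it — 0 ⊮ ¬(p1 → ¬p1) since 2 is accessible from 0 and 2 ⊩ p1 → ¬p1.
1: forces it.
2: does not force it — 2 ⊮ ¬(p1 → ¬p1) since 2 is accessible from 2 and 2 ⊩ p1 → ¬p1.
Worlds forcing the formula: {1}.

1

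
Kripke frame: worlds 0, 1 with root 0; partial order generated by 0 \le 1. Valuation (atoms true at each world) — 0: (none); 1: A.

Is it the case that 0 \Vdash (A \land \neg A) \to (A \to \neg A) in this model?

Yes

0 \Vdash (A \land \neg A) \to (A \to \neg A) vacuously: no world accessible from 0 forces the antecedent A \land \neg A.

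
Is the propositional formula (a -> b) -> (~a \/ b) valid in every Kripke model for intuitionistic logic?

No

This is the material-implication-as-disjunction principle, which is not intuitionistically valid.
A Kripke countermodel: worlds w0, w1; order generated by w0 <= w1; atoms true at each world — w0:{}; w1:{a,b}.
w0 ||-/- (a -> b) -> (~a \/ b): already at w0 itself, w0 ||- a -> b but w0 ||-/- ~a \/ b.
w0 ||-/- ~a \/ b: neither disjunct is forced at w0.
w0 ||-/- ~a since w1 is accessible from w0 and w1 ||- a.
So the root w0 does not force the formula.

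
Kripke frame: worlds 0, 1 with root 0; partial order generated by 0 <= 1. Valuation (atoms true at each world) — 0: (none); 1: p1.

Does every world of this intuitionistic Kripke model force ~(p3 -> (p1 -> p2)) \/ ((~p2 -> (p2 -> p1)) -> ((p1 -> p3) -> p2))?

Yes

0 ||- ~(p3 -> (p1 -> p2)) \/ ((~p2 -> (p2 -> p1)) -> ((p1 -> p3) -> p2)) via the disjunct (~p2 -> (p2 -> p1)) -> ((p1 -> p3) -> p2).
Since the root 0 forces ~(p3 -> (p1 -> p2)) \/ ((~p2 -> (p2 -> p1)) -> ((p1 -> p3) -> p2)) and forcing is persistent (monotone upward), every world forces it.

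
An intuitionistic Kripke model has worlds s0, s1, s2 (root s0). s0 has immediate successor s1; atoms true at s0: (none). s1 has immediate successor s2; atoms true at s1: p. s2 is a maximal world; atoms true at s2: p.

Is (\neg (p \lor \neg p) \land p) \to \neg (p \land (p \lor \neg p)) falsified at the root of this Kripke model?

s0 \Vdash (\neg (p \lor \neg p) \land p) \to \neg (p \land (p \lor \neg p)) vacuously: no world accessible from s0 forces the antecedent \neg (p \lor \neg p) \land p.
So the root s0 forces (\neg (p \lor \neg p) \land p) \to \neg (p \land (p \lor \neg p)); the model is not a countermodel.

No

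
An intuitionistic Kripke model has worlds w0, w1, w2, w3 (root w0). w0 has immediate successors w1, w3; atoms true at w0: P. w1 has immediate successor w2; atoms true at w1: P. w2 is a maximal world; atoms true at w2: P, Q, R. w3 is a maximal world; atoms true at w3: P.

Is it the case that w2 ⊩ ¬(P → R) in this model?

w2 ⊮ ¬(P → R) since w2 is accessible from w2 and w2 ⊩ P → R.
w2 ⊩ P → R: every world accessible from w2 that forces P (namely w2) also forces R.

No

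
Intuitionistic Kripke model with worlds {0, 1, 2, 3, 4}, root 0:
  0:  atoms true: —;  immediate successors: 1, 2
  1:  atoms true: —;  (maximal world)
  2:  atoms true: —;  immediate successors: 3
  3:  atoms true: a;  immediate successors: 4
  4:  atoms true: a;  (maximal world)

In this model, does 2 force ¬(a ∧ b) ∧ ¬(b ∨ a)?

No

2 ⊮ ¬(a ∧ b) ∧ ¬(b ∨ a) since 2 fails ¬(b ∨ a).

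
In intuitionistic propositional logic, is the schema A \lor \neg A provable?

This is the law of excluded middle, which is not intuitionistically valid.
A Kripke countermodel: worlds 0, 1; order generated by 0 \le 1; atoms true at each world — 0:{}; 1:{A}.
0 \nVdash A \lor \neg A: neither disjunct is forced at 0.
0 lacks atom A, so 0 \nVdash A.
So the root 0 does not force the formula.

No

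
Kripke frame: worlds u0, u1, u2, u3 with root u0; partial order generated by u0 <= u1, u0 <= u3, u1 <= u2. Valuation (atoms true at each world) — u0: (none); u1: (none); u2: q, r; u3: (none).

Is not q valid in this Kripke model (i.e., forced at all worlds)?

Not every world: u0 does not force not q.
u0 does not force not q since u2 is accessible from u0 and u2 forces q.

No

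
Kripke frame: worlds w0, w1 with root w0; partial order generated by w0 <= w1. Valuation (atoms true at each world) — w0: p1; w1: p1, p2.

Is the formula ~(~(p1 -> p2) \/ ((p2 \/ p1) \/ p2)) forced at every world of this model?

Not every world: w0 ||-/- ~(~(p1 -> p2) \/ ((p2 \/ p1) \/ p2)).
w0 ||-/- ~(~(p1 -> p2) \/ ((p2 \/ p1) \/ p2)) since w0 is accessible from w0 and w0 ||- ~(p1 -> p2) \/ ((p2 \/ p1) \/ p2).
w0 ||- ~(p1 -> p2) \/ ((p2 \/ p1) \/ p2) via the disjunct (p2 \/ p1) \/ p2.

No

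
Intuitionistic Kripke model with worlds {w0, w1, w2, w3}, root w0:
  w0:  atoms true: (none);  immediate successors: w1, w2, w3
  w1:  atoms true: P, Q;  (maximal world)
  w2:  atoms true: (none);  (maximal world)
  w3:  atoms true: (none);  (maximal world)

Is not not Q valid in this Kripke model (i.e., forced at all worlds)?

Not every world: w0 does not force not not Q.
w0 does not force not not Q since w2 is accessible from w0 and w2 forces not Q.
w2 forces not Q: no world accessible from w2 forces Q.

No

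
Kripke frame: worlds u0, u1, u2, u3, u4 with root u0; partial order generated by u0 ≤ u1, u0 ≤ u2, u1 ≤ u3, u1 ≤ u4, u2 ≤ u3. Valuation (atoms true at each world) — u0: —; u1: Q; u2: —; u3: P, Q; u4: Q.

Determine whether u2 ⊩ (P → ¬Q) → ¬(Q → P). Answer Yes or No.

u2 ⊩ (P → ¬Q) → ¬(Q → P) vacuously: no world accessible from u2 forces the antecedent P → ¬Q.

Yes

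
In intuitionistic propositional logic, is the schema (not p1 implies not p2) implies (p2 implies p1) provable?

No

This is the converse of contraposition, which is not intuitionistically valid.
A Kripke countermodel: worlds s0, s1; order generated by s0 <= s1; atoms true at each world — s0:{p2}; s1:{p1,p2}.
s0 does not force (not p1 implies not p2) implies (p2 implies p1): already at s0 itself, s0 forces not p1 implies not p2 but s0 does not force p2 implies p1.
s0 does not force p2 implies p1: already at s0 itself, s0 forces p2 but s0 does not force p1.
s0 lacks atom p1, so s0 does not force p1.
So the root s0 does not force the formula.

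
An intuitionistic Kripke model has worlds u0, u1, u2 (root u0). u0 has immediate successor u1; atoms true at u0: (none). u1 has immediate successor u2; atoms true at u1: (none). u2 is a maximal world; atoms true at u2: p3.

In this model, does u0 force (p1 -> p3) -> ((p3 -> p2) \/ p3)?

u0 ||-/- (p1 -> p3) -> ((p3 -> p2) \/ p3): already at u0 itself, u0 ||- p1 -> p3 but u0 ||-/- (p3 -> p2) \/ p3.
u0 ||-/- (p3 -> p2) \/ p3: neither disjunct is forced at u0.
u0 ||-/- p3 -> p2: at the accessible world u2, u2 ||- p3 but u2 ||-/- p2.

No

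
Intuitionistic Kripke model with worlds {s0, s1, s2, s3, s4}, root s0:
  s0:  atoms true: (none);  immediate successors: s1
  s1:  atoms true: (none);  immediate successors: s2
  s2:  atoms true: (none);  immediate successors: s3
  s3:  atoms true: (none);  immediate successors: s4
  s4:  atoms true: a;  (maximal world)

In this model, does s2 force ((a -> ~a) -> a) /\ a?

s2 ||-/- ((a -> ~a) -> a) /\ a since s2 fails a.

No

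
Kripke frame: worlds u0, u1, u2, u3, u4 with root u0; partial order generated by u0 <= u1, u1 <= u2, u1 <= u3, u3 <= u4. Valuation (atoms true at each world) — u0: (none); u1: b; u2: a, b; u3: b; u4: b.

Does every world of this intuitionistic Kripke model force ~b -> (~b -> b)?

u0 ||- ~b -> (~b -> b) vacuously: no world accessible from u0 forces the antecedent ~b.
Since the root u0 forces ~b -> (~b -> b) and forcing is persistent (monotone upward), every world forces it.

Yes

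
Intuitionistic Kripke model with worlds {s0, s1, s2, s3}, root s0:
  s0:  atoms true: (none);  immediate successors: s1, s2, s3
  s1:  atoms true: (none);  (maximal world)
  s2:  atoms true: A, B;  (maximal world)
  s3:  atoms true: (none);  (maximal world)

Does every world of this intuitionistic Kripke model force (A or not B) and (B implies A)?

Not every world: s0 does not force (A or not B) and (B implies A).
s0 does not force (A or not B) and (B implies A) since s0 fails A or not B.

No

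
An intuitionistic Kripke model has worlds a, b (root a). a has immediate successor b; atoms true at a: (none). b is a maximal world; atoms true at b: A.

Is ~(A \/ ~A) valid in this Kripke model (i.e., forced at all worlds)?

Not every world: a ||-/- ~(A \/ ~A).
a ||-/- ~(A \/ ~A) since b is accessible from a and b ||- A \/ ~A.
b ||- A \/ ~A via the disjunct A.

No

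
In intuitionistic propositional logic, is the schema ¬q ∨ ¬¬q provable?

This is the weak law of excluded middle, which is not intuitionistically valid.
A Kripke countermodel: worlds w0, w1, w2; order generated by w0 ≤ w1, w0 ≤ w2; atoms true at each world — w0:{}; w1:{q}; w2:{}.
w0 ⊮ ¬q ∨ ¬¬q: neither disjunct is forced at w0.
w0 ⊮ ¬q since w1 is accessible from w0 and w1 ⊩ q.
So the root w0 does not force the formula.

No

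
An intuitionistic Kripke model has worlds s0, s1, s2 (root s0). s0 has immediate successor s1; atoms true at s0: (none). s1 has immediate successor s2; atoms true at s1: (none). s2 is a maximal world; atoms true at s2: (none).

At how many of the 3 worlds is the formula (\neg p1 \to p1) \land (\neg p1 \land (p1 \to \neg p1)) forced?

s0: does not force it — s0 \nVdash (\neg p1 \to p1) \land (\neg p1 \land (p1 \to \neg p1)) since s0 fails \neg p1 \to p1.
s1: does not force it.
s2: does not force it.
Worlds forcing the formula: { }.

0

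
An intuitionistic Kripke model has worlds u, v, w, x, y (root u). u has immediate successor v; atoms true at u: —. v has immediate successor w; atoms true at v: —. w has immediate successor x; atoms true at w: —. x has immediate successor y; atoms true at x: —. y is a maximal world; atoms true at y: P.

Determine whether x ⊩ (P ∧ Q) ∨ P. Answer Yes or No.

x ⊮ (P ∧ Q) ∨ P: neither disjunct is forced at x.
x ⊮ P ∧ Q since x fails P.

No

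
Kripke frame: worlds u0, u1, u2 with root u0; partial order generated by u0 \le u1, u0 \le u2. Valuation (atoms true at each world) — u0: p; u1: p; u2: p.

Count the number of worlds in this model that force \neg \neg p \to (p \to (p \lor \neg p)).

u0: forces it.
u1: forces it.
u2: forces it.
Worlds forcing the formula: {u0, u1, u2}.

3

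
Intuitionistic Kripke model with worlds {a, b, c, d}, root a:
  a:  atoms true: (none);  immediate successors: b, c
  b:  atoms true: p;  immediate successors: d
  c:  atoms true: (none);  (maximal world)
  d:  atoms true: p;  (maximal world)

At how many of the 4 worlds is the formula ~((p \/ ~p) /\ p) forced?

a: does not force it — a ||-/- ~((p \/ ~p) /\ p) since b is accessible from a and b ||- (p \/ ~p) /\ p.
b: does not force it.
c: forces it.
d: does not force it.
Worlds forcing the formula: {c}.

1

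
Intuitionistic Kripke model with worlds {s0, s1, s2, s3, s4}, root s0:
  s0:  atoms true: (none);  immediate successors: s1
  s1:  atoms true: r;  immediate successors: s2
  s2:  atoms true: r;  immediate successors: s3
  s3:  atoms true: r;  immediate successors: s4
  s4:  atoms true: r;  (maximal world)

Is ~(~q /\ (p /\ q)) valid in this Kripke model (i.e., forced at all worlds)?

Yes

s0 ||- ~(~q /\ (p /\ q)): no world accessible from s0 forces ~q /\ (p /\ q).
Since the root s0 forces ~(~q /\ (p /\ q)) and forcing is persistent (monotone upward), every world forces it.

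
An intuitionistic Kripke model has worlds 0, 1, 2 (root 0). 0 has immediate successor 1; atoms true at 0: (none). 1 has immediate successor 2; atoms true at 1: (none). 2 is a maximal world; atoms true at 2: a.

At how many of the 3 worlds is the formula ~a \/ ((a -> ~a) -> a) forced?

3

0: forces it.
1: forces it.
2: forces it.
Worlds forcing the formula: {0, 1, 2}.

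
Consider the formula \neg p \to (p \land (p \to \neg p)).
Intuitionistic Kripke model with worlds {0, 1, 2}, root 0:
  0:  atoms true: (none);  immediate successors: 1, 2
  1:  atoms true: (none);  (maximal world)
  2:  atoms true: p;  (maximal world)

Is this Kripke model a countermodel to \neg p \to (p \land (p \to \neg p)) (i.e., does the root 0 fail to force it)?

0 \nVdash \neg p \to (p \land (p \to \neg p)): at the accessible world 1, 1 \Vdash \neg p but 1 \nVdash p \land (p \to \neg p).
1 \nVdash p \land (p \to \neg p) since 1 fails p.
So the root 0 does not force \neg p \to (p \land (p \to \neg p)); the model is a countermodel.

Yes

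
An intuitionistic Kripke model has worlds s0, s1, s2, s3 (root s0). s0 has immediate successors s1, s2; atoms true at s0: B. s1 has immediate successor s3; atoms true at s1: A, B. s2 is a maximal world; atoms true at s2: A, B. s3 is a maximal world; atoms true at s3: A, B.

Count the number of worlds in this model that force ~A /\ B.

s0: does not force it — s0 ||-/- ~A /\ B since s0 fails ~A.
s1: does not force it — s1 ||-/- ~A /\ B since s1 fails ~A.
s2: does not force it.
s3: does not force it.
Worlds forcing the formula: { }.

0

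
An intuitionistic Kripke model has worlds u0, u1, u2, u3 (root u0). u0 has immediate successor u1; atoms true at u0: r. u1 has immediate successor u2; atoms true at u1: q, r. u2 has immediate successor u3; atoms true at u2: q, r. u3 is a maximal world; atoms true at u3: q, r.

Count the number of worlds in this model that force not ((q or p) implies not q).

u0: forces it.
u1: forces it.
u2: forces it.
u3: forces it.
Worlds forcing the formula: {u0, u1, u2, u3}.

4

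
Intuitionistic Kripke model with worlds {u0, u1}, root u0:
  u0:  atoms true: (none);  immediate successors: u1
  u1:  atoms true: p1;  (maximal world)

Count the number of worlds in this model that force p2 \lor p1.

u0: does not force it — u0 \nVdash p2 \lor p1: neither disjunct is forced at u0.
u1: forces it.
Worlds forcing the formula: {u1}.

1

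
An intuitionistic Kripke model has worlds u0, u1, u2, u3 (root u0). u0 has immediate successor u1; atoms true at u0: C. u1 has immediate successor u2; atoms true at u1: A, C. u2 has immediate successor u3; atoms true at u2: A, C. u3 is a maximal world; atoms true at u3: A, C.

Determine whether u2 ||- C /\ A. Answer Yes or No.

u2 ||- C /\ A since u2 forces both conjuncts.

Yes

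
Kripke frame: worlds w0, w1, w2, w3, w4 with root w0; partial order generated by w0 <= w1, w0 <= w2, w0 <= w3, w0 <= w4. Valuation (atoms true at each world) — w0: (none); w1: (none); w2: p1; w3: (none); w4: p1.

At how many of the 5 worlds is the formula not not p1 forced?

2

w0: does not force it — w0 does not force not not p1 since w1 is accessible from w0 and w1 forces not p1.
w1: does not force it.
w2: forces it.
w3: does not force it.
w4: forces it.
Worlds forcing the formula: {w2, w4}.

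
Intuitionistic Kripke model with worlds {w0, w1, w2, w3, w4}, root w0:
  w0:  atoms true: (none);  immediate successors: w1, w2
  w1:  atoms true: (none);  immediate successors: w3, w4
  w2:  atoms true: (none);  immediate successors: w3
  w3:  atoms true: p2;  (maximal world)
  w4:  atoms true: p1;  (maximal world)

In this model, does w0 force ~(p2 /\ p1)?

w0 ||- ~(p2 /\ p1): no world accessible from w0 forces p2 /\ p1.

Yes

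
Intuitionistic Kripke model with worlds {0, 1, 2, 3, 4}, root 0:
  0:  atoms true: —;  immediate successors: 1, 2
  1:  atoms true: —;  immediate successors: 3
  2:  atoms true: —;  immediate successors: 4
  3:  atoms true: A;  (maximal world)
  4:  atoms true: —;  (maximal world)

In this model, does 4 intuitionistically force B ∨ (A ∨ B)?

No

4 ⊮ B ∨ (A ∨ B): neither disjunct is forced at 4.
4 lacks atom B, so 4 ⊮ B.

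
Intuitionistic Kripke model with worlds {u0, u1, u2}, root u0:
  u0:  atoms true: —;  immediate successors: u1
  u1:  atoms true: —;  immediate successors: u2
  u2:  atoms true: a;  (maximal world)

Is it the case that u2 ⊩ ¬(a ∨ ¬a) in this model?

u2 ⊮ ¬(a ∨ ¬a) since u2 is accessible from u2 and u2 ⊩ a ∨ ¬a.
u2 ⊩ a ∨ ¬a via the disjunct a.

No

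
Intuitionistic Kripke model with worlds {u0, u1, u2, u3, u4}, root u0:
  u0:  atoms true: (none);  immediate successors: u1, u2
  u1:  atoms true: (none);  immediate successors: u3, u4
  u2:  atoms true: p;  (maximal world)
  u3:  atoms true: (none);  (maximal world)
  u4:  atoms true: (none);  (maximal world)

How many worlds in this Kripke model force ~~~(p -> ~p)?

1

u0: does not force it — u0 ||-/- ~~~(p -> ~p) since u1 is accessible from u0 and u1 ||- ~~(p -> ~p).
u1: does not force it — u1 ||-/- ~~~(p -> ~p) since u1 is accessible from u1 and u1 ||- ~~(p -> ~p).
u2: forces it.
u3: does not force it — u3 ||-/- ~~~(p -> ~p) since u3 is accessible from u3 and u3 ||- ~~(p -> ~p).
u4: does not force it.
Worlds forcing the formula: {u2}.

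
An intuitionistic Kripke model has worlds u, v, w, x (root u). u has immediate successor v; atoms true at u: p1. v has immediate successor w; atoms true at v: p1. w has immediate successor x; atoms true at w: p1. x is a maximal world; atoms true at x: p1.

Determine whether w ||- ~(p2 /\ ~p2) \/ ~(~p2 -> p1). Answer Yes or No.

w ||- ~(p2 /\ ~p2) \/ ~(~p2 -> p1) via the disjunct ~(p2 /\ ~p2).

Yes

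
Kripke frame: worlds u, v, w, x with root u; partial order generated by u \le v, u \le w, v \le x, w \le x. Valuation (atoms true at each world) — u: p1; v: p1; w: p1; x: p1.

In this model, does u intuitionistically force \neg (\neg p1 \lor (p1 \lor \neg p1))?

u \nVdash \neg (\neg p1 \lor (p1 \lor \neg p1)) since u is accessible from u and u \Vdash \neg p1 \lor (p1 \lor \neg p1).
u \Vdash \neg p1 \lor (p1 \lor \neg p1) via the disjunct p1 \lor \neg p1.

No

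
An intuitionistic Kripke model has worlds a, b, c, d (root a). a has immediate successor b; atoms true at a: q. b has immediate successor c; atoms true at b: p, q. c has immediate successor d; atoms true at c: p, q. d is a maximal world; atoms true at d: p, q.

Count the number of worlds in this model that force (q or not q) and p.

a: does not force it — a does not force (q or not q) and p since a fails p.
b: forces it.
c: forces it.
d: forces it.
Worlds forcing the formula: {b, c, d}.

3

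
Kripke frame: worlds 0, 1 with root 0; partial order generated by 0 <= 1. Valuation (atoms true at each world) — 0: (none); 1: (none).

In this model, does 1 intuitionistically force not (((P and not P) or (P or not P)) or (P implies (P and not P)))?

No

1 does not force not (((P and not P) or (P or not P)) or (P implies (P and not P))) since 1 is accessible from 1 and 1 forces ((P and not P) or (P or not P)) or (P implies (P and not P)).
1 forces ((P and not P) or (P or not P)) or (P implies (P and not P)) via the disjunct (P and not P) or (P or not P).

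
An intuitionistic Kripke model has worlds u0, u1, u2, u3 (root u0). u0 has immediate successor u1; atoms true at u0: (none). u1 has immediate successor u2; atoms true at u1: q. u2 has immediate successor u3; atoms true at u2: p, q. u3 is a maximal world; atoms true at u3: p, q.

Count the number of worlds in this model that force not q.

0

u0: does not force it — u0 does not force not q since u1 is accessible from u0 and u1 forces q.
u1: does not force it — u1 does not force not q since u1 is accessible from u1 and u1 forces q.
u2: does not force it.
u3: does not force it.
Worlds forcing the formula: { }.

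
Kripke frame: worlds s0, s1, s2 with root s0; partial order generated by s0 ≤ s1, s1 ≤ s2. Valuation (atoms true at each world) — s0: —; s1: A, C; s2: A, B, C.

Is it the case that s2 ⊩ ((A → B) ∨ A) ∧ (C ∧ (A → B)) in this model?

Yes

s2 ⊩ ((A → B) ∨ A) ∧ (C ∧ (A → B)) since s2 forces both conjuncts.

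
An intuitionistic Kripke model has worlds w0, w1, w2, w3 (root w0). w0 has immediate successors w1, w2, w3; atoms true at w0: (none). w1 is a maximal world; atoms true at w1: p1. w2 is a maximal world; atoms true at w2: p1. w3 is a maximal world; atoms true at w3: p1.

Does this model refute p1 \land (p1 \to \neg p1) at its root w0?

w0 \nVdash p1 \land (p1 \to \neg p1) since w0 fails p1.
So the root w0 does not force p1 \land (p1 \to \neg p1); the model is a countermodel.

Yes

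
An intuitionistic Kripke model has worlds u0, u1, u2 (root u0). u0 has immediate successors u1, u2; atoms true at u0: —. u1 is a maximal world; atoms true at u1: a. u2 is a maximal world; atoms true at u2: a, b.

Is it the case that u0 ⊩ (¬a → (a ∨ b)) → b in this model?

u0 ⊮ (¬a → (a ∨ b)) → b: already at u0 itself, u0 ⊩ ¬a → (a ∨ b) but u0 ⊮ b.
u0 lacks atom b, so u0 ⊮ b.

No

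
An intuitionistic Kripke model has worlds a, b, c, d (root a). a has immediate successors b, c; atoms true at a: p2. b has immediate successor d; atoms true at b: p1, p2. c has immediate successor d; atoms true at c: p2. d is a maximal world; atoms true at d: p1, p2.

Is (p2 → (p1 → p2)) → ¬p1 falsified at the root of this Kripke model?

a ⊮ (p2 → (p1 → p2)) → ¬p1: already at a itself, a ⊩ p2 → (p1 → p2) but a ⊮ ¬p1.
a ⊮ ¬p1 since b is accessible from a and b ⊩ p1.
So the root a does not force (p2 → (p1 → p2)) → ¬p1; the model is a countermodel.

Yes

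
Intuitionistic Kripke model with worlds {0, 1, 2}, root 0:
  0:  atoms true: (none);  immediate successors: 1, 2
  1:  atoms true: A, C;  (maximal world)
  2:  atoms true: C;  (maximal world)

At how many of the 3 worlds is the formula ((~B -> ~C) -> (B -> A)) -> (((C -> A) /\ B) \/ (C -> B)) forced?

0

0: does not force it — 0 ||-/- ((~B -> ~C) -> (B -> A)) -> (((C -> A) /\ B) \/ (C -> B)): already at 0 itself, 0 ||- (~B -> ~C) -> (B -> A) but 0 ||-/- ((C -> A) /\ B) \/ (C -> B).
1: does not force it — 1 ||-/- ((~B -> ~C) -> (B -> A)) -> (((C -> A) /\ B) \/ (C -> B)): already at 1 itself, 1 ||- (~B -> ~C) -> (B -> A) but 1 ||-/- ((C -> A) /\ B) \/ (C -> B).
2: does not force it.
Worlds forcing the formula: { }.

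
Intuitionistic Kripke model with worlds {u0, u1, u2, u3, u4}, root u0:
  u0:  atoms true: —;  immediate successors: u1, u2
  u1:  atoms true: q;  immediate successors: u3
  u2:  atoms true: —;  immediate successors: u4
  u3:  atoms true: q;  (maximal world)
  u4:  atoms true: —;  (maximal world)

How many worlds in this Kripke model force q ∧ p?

0

u0: does not force it — u0 ⊮ q ∧ p since u0 fails q.
u1: does not force it — u1 ⊮ q ∧ p since u1 fails p.
u2: does not force it — u2 ⊮ q ∧ p since u2 fails q.
u3: does not force it.
u4: does not force it.
Worlds forcing the formula: { }.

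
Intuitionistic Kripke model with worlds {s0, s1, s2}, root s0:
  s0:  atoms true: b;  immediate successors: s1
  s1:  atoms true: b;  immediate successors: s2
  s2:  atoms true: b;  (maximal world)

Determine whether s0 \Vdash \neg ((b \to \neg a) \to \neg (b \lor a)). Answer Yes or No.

s0 \Vdash \neg ((b \to \neg a) \to \neg (b \lor a)): no world accessible from s0 forces (b \to \neg a) \to \neg (b \lor a).

Yes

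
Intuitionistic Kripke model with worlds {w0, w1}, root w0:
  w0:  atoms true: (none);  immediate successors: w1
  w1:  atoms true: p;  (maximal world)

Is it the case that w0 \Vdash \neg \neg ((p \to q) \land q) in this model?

w0 \nVdash \neg \neg ((p \to q) \land q) since w0 is accessible from w0 and w0 \Vdash \neg ((p \to q) \land q).
w0 \Vdash \neg ((p \to q) \land q): no world accessible from w0 forces (p \to q) \land q.

No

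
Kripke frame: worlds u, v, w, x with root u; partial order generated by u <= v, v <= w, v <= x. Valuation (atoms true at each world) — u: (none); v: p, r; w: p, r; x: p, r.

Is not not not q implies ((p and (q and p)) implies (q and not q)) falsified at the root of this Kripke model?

u forces not not not q implies ((p and (q and p)) implies (q and not q)): every world accessible from u that forces not not not q (namely u, v, w, x) also forces (p and (q and p)) implies (q and not q).
So the root u forces not not not q implies ((p and (q and p)) implies (q and not q)); the model is not a countermodel.

No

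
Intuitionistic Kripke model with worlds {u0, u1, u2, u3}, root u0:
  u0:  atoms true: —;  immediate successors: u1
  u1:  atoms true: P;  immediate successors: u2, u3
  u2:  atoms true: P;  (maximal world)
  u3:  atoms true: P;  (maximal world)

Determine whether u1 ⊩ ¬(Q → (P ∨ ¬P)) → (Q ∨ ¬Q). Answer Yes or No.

Yes

u1 ⊩ ¬(Q → (P ∨ ¬P)) → (Q ∨ ¬Q) vacuously: no world accessible from u1 forces the antecedent ¬(Q → (P ∨ ¬P)).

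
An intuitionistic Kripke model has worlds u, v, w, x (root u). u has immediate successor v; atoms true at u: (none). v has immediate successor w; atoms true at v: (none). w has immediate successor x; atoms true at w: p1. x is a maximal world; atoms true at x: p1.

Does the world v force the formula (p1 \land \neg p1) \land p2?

v \nVdash (p1 \land \neg p1) \land p2 since v fails p1 \land \neg p1.

No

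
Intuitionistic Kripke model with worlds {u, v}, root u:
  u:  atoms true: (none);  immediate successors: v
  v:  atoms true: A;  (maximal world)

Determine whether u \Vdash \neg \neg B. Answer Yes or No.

No

u \nVdash \neg \neg B since u is accessible from u and u \Vdash \neg B.
u \Vdash \neg B: no world accessible from u forces B.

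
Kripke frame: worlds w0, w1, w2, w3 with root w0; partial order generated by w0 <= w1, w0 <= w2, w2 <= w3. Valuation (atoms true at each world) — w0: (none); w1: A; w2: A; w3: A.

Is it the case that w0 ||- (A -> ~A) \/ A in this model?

No

w0 ||-/- (A -> ~A) \/ A: neither disjunct is forced at w0.
w0 ||-/- A -> ~A: at the accessible world w1, w1 ||- A but w1 ||-/- ~A.
w1 ||-/- ~A since w1 is accessible from w1 and w1 ||- A.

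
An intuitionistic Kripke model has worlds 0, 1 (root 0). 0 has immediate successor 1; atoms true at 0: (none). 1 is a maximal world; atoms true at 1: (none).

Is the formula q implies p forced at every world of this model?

0 forces q implies p vacuously: no world accessible from 0 forces the antecedent q.
Since the root 0 forces q implies p and forcing is persistent (monotone upward), every world forces it.

Yes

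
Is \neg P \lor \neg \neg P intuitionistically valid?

No

This is the weak law of excluded middle, which is not intuitionistically valid.
A Kripke countermodel: worlds s0, s1, s2; order generated by s0 \le s1, s0 \le s2; atoms true at each world — s0:{}; s1:{P}; s2:{}.
s0 \nVdash \neg P \lor \neg \neg P: neither disjunct is forced at s0.
s0 \nVdash \neg P since s1 is accessible from s0 and s1 \Vdash P.
So the root s0 does not force the formula.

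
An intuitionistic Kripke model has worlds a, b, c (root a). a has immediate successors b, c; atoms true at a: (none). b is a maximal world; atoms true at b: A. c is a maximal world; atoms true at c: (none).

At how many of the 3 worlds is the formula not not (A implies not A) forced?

1

a: does not force it — a does not force not not (A implies not A) since b is accessible from a and b forces not (A implies not A).
b: does not force it — b does not force not not (A implies not A) since b is accessible from b and b forces not (A implies not A).
c: forces it.
Worlds forcing the formula: {c}.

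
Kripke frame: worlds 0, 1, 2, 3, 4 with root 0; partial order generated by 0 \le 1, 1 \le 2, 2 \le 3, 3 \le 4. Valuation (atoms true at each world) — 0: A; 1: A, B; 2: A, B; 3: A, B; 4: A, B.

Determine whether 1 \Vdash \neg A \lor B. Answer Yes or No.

1 \Vdash \neg A \lor B via the disjunct B.

Yes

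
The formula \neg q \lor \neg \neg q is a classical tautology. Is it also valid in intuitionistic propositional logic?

No

This is the weak law of excluded middle, which is not intuitionistically valid.
A Kripke countermodel: worlds 0, 1, 2; order generated by 0 \le 1, 0 \le 2; atoms true at each world — 0:{}; 1:{q}; 2:{}.
0 \nVdash \neg q \lor \neg \neg q: neither disjunct is forced at 0.
0 \nVdash \neg q since 1 is accessible from 0 and 1 \Vdash q.
So the root 0 does not force the formula.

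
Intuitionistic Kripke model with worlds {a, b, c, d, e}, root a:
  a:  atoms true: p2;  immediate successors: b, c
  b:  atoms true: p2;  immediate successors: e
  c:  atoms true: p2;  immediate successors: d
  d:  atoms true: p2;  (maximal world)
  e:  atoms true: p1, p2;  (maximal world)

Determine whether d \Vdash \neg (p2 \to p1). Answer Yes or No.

d \Vdash \neg (p2 \to p1): no world accessible from d forces p2 \to p1.

Yes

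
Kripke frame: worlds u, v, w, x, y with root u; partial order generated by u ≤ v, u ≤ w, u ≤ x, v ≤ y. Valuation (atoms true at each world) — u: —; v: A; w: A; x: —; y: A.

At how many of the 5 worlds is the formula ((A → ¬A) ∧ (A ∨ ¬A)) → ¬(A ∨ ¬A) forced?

u: does not force it — u ⊮ ((A → ¬A) ∧ (A ∨ ¬A)) → ¬(A ∨ ¬A): at the accessible world x, x ⊩ (A → ¬A) ∧ (A ∨ ¬A) but x ⊮ ¬(A ∨ ¬A).
v: forces it.
w: forces it.
x: does not force it.
y: forces it.
Worlds forcing the formula: {v, w, y}.

3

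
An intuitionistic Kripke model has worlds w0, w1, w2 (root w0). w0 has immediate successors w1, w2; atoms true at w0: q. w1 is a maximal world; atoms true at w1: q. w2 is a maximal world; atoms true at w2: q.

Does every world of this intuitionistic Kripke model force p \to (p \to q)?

w0 \Vdash p \to (p \to q) vacuously: no world accessible from w0 forces the antecedent p.
Since the root w0 forces p \to (p \to q) and forcing is persistent (monotone upward), every world forces it.

Yes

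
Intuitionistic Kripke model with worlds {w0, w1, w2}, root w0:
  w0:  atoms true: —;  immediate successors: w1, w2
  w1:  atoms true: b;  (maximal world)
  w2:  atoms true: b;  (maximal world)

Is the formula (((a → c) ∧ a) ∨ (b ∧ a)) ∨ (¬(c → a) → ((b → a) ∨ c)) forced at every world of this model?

Yes

w0 ⊩ (((a → c) ∧ a) ∨ (b ∧ a)) ∨ (¬(c → a) → ((b → a) ∨ c)) via the disjunct ¬(c → a) → ((b → a) ∨ c).
Since the root w0 forces (((a → c) ∧ a) ∨ (b ∧ a)) ∨ (¬(c → a) → ((b → a) ∨ c)) and forcing is persistent (monotone upward), every world forces it.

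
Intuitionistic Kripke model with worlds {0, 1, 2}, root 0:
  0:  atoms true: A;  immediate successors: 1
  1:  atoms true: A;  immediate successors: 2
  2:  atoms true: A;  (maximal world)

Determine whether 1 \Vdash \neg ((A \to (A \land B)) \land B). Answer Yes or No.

1 \Vdash \neg ((A \to (A \land B)) \land B): no world accessible from 1 forces (A \to (A \land B)) \land B.

Yes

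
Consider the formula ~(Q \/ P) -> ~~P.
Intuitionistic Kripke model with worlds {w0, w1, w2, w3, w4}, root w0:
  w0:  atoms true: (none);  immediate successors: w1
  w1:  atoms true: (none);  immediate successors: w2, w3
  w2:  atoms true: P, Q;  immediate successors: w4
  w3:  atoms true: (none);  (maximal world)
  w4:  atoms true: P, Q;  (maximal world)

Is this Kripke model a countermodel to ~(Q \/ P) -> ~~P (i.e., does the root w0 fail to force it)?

w0 ||-/- ~(Q \/ P) -> ~~P: at the accessible world w3, w3 ||- ~(Q \/ P) but w3 ||-/- ~~P.
w3 ||-/- ~~P since w3 is accessible from w3 and w3 ||- ~P.
w3 ||- ~P: no world accessible from w3 forces P.
So the root w0 does not force ~(Q \/ P) -> ~~P; the model is a countermodel.

Yes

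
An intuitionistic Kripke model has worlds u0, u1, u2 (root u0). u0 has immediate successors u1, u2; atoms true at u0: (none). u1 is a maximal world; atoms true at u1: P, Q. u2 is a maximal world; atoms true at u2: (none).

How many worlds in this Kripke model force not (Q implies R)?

1

u0: does not force it — u0 does not force not (Q implies R) since u2 is accessible from u0 and u2 forces Q implies R.
u1: forces it.
u2: does not force it — u2 does not force not (Q implies R) since u2 is accessible from u2 and u2 forces Q implies R.
Worlds forcing the formula: {u1}.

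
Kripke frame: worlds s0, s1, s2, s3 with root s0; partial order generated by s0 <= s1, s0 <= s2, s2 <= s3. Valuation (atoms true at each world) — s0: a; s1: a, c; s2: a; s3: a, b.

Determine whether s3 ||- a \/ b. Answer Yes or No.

Yes

s3 ||- a \/ b via the disjunct a.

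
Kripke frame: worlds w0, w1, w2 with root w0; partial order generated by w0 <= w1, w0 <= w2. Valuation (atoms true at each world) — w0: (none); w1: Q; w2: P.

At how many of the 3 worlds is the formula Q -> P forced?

1

w0: does not force it — w0 ||-/- Q -> P: at the accessible world w1, w1 ||- Q but w1 ||-/- P.
w1: does not force it — w1 ||-/- Q -> P: already at w1 itself, w1 ||- Q but w1 ||-/- P.
w2: forces it.
Worlds forcing the formula: {w2}.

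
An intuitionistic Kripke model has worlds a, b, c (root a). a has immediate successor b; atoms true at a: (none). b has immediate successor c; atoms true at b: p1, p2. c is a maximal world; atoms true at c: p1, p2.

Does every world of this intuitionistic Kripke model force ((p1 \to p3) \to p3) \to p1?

No

Not every world: a \nVdash ((p1 \to p3) \to p3) \to p1.
a \nVdash ((p1 \to p3) \to p3) \to p1: already at a itself, a \Vdash (p1 \to p3) \to p3 but a \nVdash p1.
a lacks atom p1, so a \nVdash p1.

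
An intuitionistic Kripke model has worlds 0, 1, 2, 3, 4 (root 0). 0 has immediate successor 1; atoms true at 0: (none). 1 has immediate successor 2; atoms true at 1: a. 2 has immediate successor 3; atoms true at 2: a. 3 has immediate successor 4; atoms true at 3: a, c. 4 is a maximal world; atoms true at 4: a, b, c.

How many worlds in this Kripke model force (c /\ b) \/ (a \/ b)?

0: does not force it — 0 ||-/- (c /\ b) \/ (a \/ b): neither disjunct is forced at 0.
1: forces it.
2: forces it.
3: forces it.
4: forces it.
Worlds forcing the formula: {1, 2, 3, 4}.

4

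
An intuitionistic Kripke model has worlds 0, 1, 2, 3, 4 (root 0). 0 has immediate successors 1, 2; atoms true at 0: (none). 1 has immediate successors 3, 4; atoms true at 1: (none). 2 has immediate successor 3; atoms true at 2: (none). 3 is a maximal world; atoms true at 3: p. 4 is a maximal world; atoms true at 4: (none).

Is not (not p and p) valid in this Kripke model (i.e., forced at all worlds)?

0 forces not (not p and p): no world accessible from 0 forces not p and p.
Since the root 0 forces not (not p and p) and forcing is persistent (monotone upward), every world forces it.

Yes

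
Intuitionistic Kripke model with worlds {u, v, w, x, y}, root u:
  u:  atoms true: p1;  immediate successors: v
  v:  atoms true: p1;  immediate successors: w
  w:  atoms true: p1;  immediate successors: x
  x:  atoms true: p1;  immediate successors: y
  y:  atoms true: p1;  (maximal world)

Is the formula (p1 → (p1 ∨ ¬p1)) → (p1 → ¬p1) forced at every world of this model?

No

Not every world: u ⊮ (p1 → (p1 ∨ ¬p1)) → (p1 → ¬p1).
u ⊮ (p1 → (p1 ∨ ¬p1)) → (p1 → ¬p1): already at u itself, u ⊩ p1 → (p1 ∨ ¬p1) but u ⊮ p1 → ¬p1.
u ⊮ p1 → ¬p1: already at u itself, u ⊩ p1 but u ⊮ ¬p1.
u ⊮ ¬p1 since u is accessible from u and u ⊩ p1.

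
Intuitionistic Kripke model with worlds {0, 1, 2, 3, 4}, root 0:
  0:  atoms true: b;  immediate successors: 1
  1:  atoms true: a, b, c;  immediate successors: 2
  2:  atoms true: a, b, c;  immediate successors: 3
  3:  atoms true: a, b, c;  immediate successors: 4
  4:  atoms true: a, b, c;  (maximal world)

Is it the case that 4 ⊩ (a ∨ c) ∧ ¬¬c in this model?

Yes

4 ⊩ (a ∨ c) ∧ ¬¬c since 4 forces both conjuncts.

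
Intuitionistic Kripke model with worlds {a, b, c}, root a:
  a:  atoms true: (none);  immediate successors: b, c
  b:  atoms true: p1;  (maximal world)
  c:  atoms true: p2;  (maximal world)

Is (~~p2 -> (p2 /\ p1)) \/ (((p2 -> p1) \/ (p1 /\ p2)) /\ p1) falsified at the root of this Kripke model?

a ||-/- (~~p2 -> (p2 /\ p1)) \/ (((p2 -> p1) \/ (p1 /\ p2)) /\ p1): neither disjunct is forced at a.
a ||-/- ~~p2 -> (p2 /\ p1): at the accessible world c, c ||- ~~p2 but c ||-/- p2 /\ p1.
c ||-/- p2 /\ p1 since c fails p1.
So the root a does not force (~~p2 -> (p2 /\ p1)) \/ (((p2 -> p1) \/ (p1 /\ p2)) /\ p1); the model is a countermodel.

Yes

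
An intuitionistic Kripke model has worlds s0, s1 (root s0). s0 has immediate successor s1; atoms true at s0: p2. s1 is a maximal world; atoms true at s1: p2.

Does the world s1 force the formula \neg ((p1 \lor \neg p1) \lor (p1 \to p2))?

s1 \nVdash \neg ((p1 \lor \neg p1) \lor (p1 \to p2)) since s1 is accessible from s1 and s1 \Vdash (p1 \lor \neg p1) \lor (p1 \to p2).
s1 \Vdash (p1 \lor \neg p1) \lor (p1 \to p2) via the disjunct p1 \lor \neg p1.

No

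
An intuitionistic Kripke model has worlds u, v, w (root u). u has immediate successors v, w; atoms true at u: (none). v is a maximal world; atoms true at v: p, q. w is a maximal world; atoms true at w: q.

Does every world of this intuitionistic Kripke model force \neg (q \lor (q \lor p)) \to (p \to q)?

u \Vdash \neg (q \lor (q \lor p)) \to (p \to q) vacuously: no world accessible from u forces the antecedent \neg (q \lor (q \lor p)).
Since the root u forces \neg (q \lor (q \lor p)) \to (p \to q) and forcing is persistent (monotone upward), every world forces it.

Yes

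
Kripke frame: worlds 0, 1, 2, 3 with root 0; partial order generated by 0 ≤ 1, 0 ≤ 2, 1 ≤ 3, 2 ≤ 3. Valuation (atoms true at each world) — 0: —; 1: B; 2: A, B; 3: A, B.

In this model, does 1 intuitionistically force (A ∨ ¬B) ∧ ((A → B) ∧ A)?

No

1 ⊮ (A ∨ ¬B) ∧ ((A → B) ∧ A) since 1 fails A ∨ ¬B.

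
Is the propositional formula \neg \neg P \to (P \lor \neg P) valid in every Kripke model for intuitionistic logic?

No

This is a variant of double-negation elimination (deriving excluded middle from double negation), which is not intuitionistically valid.
A Kripke countermodel: worlds u0, u1; order generated by u0 \le u1; atoms true at each world — u0:{}; u1:{P}.
u0 \nVdash \neg \neg P \to (P \lor \neg P): already at u0 itself, u0 \Vdash \neg \neg P but u0 \nVdash P \lor \neg P.
u0 \nVdash P \lor \neg P: neither disjunct is forced at u0.
u0 lacks atom P, so u0 \nVdash P.
So the root u0 does not force the formula.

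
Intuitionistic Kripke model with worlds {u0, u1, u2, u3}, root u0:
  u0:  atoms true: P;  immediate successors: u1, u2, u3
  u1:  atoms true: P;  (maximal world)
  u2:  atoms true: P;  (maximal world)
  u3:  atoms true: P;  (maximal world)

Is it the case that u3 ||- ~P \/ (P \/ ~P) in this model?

u3 ||- ~P \/ (P \/ ~P) via the disjunct P \/ ~P.

Yes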